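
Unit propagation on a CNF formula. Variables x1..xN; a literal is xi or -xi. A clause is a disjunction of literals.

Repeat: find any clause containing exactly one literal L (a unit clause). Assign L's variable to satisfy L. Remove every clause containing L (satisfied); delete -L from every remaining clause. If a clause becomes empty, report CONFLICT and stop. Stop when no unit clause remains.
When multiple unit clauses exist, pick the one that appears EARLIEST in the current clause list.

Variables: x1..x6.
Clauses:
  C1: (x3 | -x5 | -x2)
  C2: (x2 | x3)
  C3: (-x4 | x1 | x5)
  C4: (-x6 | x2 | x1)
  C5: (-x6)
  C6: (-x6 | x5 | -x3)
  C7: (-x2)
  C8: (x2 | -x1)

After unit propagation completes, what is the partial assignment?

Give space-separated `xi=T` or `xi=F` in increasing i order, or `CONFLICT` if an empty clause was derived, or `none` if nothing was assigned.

unit clause [-6] forces x6=F; simplify:
  satisfied 3 clause(s); 5 remain; assigned so far: [6]
unit clause [-2] forces x2=F; simplify:
  drop 2 from [2, 3] -> [3]
  drop 2 from [2, -1] -> [-1]
  satisfied 2 clause(s); 3 remain; assigned so far: [2, 6]
unit clause [3] forces x3=T; simplify:
  satisfied 1 clause(s); 2 remain; assigned so far: [2, 3, 6]
unit clause [-1] forces x1=F; simplify:
  drop 1 from [-4, 1, 5] -> [-4, 5]
  satisfied 1 clause(s); 1 remain; assigned so far: [1, 2, 3, 6]

Answer: x1=F x2=F x3=T x6=F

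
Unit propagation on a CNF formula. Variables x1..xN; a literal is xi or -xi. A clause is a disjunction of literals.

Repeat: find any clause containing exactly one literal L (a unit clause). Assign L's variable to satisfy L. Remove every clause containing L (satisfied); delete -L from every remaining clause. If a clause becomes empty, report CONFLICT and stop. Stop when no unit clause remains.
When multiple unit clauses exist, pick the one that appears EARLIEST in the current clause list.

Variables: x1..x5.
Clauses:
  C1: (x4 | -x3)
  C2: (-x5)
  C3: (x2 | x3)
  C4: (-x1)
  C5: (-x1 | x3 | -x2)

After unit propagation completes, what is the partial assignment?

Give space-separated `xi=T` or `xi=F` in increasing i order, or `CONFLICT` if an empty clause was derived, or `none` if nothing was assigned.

unit clause [-5] forces x5=F; simplify:
  satisfied 1 clause(s); 4 remain; assigned so far: [5]
unit clause [-1] forces x1=F; simplify:
  satisfied 2 clause(s); 2 remain; assigned so far: [1, 5]

Answer: x1=F x5=F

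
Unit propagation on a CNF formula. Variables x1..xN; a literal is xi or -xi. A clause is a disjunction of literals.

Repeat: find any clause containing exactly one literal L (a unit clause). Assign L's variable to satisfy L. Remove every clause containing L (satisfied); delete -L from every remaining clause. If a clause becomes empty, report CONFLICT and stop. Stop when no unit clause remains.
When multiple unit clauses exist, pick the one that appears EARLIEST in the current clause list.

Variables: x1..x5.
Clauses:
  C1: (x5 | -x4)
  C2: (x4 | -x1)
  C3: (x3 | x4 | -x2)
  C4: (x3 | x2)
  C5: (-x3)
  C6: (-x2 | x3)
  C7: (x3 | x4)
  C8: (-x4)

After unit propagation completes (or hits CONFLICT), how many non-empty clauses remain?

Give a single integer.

Answer: 5

Derivation:
unit clause [-3] forces x3=F; simplify:
  drop 3 from [3, 4, -2] -> [4, -2]
  drop 3 from [3, 2] -> [2]
  drop 3 from [-2, 3] -> [-2]
  drop 3 from [3, 4] -> [4]
  satisfied 1 clause(s); 7 remain; assigned so far: [3]
unit clause [2] forces x2=T; simplify:
  drop -2 from [4, -2] -> [4]
  drop -2 from [-2] -> [] (empty!)
  satisfied 1 clause(s); 6 remain; assigned so far: [2, 3]
CONFLICT (empty clause)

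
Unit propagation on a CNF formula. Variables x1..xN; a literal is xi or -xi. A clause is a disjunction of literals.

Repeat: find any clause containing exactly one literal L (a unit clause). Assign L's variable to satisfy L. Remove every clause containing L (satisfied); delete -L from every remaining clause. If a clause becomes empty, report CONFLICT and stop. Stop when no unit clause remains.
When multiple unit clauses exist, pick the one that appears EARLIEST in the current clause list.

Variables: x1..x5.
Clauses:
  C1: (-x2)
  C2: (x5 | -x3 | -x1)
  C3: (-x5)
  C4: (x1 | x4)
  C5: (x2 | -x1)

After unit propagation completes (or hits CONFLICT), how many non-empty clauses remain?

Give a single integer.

Answer: 0

Derivation:
unit clause [-2] forces x2=F; simplify:
  drop 2 from [2, -1] -> [-1]
  satisfied 1 clause(s); 4 remain; assigned so far: [2]
unit clause [-5] forces x5=F; simplify:
  drop 5 from [5, -3, -1] -> [-3, -1]
  satisfied 1 clause(s); 3 remain; assigned so far: [2, 5]
unit clause [-1] forces x1=F; simplify:
  drop 1 from [1, 4] -> [4]
  satisfied 2 clause(s); 1 remain; assigned so far: [1, 2, 5]
unit clause [4] forces x4=T; simplify:
  satisfied 1 clause(s); 0 remain; assigned so far: [1, 2, 4, 5]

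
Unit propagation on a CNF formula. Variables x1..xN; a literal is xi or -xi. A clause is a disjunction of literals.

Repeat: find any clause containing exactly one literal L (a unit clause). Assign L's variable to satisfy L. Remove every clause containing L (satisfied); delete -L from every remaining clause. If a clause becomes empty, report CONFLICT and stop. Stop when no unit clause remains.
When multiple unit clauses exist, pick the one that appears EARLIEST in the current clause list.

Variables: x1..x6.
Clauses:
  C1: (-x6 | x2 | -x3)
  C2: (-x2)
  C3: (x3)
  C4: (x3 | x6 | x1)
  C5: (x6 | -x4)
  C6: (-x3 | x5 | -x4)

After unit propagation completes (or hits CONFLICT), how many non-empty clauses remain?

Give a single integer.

Answer: 0

Derivation:
unit clause [-2] forces x2=F; simplify:
  drop 2 from [-6, 2, -3] -> [-6, -3]
  satisfied 1 clause(s); 5 remain; assigned so far: [2]
unit clause [3] forces x3=T; simplify:
  drop -3 from [-6, -3] -> [-6]
  drop -3 from [-3, 5, -4] -> [5, -4]
  satisfied 2 clause(s); 3 remain; assigned so far: [2, 3]
unit clause [-6] forces x6=F; simplify:
  drop 6 from [6, -4] -> [-4]
  satisfied 1 clause(s); 2 remain; assigned so far: [2, 3, 6]
unit clause [-4] forces x4=F; simplify:
  satisfied 2 clause(s); 0 remain; assigned so far: [2, 3, 4, 6]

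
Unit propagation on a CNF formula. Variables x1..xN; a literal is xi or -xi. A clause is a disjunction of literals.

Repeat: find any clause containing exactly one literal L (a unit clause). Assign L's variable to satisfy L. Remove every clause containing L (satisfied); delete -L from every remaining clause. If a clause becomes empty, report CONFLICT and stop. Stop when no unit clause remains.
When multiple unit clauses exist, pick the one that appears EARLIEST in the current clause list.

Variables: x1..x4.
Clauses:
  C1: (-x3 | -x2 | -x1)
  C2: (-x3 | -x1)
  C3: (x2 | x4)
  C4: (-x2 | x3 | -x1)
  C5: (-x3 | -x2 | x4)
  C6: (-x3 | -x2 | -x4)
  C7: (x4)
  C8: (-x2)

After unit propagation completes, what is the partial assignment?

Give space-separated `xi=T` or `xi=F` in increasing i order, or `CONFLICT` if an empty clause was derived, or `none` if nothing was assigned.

Answer: x2=F x4=T

Derivation:
unit clause [4] forces x4=T; simplify:
  drop -4 from [-3, -2, -4] -> [-3, -2]
  satisfied 3 clause(s); 5 remain; assigned so far: [4]
unit clause [-2] forces x2=F; simplify:
  satisfied 4 clause(s); 1 remain; assigned so far: [2, 4]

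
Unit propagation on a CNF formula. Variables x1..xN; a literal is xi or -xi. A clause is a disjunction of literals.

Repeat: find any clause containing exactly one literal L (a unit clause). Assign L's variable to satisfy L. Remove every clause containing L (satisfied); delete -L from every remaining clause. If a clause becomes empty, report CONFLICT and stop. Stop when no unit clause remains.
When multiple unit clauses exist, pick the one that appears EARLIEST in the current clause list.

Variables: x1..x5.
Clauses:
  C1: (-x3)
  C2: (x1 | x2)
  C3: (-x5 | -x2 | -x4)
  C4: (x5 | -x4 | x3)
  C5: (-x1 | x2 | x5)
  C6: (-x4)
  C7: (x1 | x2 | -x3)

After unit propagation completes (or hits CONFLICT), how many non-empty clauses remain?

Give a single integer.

unit clause [-3] forces x3=F; simplify:
  drop 3 from [5, -4, 3] -> [5, -4]
  satisfied 2 clause(s); 5 remain; assigned so far: [3]
unit clause [-4] forces x4=F; simplify:
  satisfied 3 clause(s); 2 remain; assigned so far: [3, 4]

Answer: 2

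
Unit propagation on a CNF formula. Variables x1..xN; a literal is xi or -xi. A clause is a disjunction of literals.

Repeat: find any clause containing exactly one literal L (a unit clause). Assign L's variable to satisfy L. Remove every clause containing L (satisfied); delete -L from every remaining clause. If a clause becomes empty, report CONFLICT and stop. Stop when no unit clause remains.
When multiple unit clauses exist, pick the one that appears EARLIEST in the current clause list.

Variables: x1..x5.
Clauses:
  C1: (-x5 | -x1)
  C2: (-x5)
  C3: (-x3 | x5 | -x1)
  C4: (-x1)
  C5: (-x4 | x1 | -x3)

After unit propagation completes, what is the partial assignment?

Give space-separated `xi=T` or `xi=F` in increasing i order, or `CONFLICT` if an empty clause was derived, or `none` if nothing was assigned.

Answer: x1=F x5=F

Derivation:
unit clause [-5] forces x5=F; simplify:
  drop 5 from [-3, 5, -1] -> [-3, -1]
  satisfied 2 clause(s); 3 remain; assigned so far: [5]
unit clause [-1] forces x1=F; simplify:
  drop 1 from [-4, 1, -3] -> [-4, -3]
  satisfied 2 clause(s); 1 remain; assigned so far: [1, 5]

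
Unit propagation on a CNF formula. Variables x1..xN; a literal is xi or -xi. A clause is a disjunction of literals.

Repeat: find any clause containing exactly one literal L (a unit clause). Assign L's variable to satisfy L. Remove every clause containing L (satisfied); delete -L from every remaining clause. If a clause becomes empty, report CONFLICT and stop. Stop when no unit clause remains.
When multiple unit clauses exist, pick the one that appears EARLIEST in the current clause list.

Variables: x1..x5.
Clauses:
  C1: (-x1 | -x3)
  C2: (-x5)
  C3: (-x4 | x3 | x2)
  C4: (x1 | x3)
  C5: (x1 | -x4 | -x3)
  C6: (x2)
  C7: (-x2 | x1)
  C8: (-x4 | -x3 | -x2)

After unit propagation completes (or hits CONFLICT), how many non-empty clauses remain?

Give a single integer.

unit clause [-5] forces x5=F; simplify:
  satisfied 1 clause(s); 7 remain; assigned so far: [5]
unit clause [2] forces x2=T; simplify:
  drop -2 from [-2, 1] -> [1]
  drop -2 from [-4, -3, -2] -> [-4, -3]
  satisfied 2 clause(s); 5 remain; assigned so far: [2, 5]
unit clause [1] forces x1=T; simplify:
  drop -1 from [-1, -3] -> [-3]
  satisfied 3 clause(s); 2 remain; assigned so far: [1, 2, 5]
unit clause [-3] forces x3=F; simplify:
  satisfied 2 clause(s); 0 remain; assigned so far: [1, 2, 3, 5]

Answer: 0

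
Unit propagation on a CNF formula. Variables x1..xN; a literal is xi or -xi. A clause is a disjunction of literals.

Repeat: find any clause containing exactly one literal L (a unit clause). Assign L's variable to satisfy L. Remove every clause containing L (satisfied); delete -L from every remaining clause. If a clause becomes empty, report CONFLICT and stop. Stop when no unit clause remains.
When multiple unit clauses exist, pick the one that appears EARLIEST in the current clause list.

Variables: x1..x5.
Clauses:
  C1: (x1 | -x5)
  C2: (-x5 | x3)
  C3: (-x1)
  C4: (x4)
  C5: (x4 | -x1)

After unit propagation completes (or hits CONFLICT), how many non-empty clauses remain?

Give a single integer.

unit clause [-1] forces x1=F; simplify:
  drop 1 from [1, -5] -> [-5]
  satisfied 2 clause(s); 3 remain; assigned so far: [1]
unit clause [-5] forces x5=F; simplify:
  satisfied 2 clause(s); 1 remain; assigned so far: [1, 5]
unit clause [4] forces x4=T; simplify:
  satisfied 1 clause(s); 0 remain; assigned so far: [1, 4, 5]

Answer: 0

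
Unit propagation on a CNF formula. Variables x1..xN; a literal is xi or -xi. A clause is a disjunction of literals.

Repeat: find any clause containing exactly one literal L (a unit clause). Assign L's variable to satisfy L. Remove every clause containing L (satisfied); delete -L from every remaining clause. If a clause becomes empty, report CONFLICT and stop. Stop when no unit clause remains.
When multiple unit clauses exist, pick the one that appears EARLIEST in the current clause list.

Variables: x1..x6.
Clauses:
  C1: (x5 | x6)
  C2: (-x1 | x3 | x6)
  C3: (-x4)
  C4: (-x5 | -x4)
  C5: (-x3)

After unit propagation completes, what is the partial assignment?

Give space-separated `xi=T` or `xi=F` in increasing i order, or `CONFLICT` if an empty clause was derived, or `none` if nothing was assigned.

unit clause [-4] forces x4=F; simplify:
  satisfied 2 clause(s); 3 remain; assigned so far: [4]
unit clause [-3] forces x3=F; simplify:
  drop 3 from [-1, 3, 6] -> [-1, 6]
  satisfied 1 clause(s); 2 remain; assigned so far: [3, 4]

Answer: x3=F x4=F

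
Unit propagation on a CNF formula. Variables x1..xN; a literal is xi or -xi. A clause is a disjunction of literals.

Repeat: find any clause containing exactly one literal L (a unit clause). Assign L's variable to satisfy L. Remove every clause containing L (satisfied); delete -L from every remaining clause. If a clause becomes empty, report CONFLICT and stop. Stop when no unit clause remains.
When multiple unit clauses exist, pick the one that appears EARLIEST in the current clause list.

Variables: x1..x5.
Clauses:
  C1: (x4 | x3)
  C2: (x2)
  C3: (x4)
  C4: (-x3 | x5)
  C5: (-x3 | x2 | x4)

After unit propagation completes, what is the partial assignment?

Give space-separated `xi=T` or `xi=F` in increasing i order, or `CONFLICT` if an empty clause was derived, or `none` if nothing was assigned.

Answer: x2=T x4=T

Derivation:
unit clause [2] forces x2=T; simplify:
  satisfied 2 clause(s); 3 remain; assigned so far: [2]
unit clause [4] forces x4=T; simplify:
  satisfied 2 clause(s); 1 remain; assigned so far: [2, 4]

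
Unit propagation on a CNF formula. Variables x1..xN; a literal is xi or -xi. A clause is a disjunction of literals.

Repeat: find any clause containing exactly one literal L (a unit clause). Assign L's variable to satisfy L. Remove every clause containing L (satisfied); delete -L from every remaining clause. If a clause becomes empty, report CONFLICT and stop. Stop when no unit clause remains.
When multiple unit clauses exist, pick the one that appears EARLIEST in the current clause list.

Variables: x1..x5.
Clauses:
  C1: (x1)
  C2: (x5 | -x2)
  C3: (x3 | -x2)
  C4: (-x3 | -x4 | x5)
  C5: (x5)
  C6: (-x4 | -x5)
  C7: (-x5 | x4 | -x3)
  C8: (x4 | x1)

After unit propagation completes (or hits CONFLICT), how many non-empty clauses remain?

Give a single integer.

Answer: 0

Derivation:
unit clause [1] forces x1=T; simplify:
  satisfied 2 clause(s); 6 remain; assigned so far: [1]
unit clause [5] forces x5=T; simplify:
  drop -5 from [-4, -5] -> [-4]
  drop -5 from [-5, 4, -3] -> [4, -3]
  satisfied 3 clause(s); 3 remain; assigned so far: [1, 5]
unit clause [-4] forces x4=F; simplify:
  drop 4 from [4, -3] -> [-3]
  satisfied 1 clause(s); 2 remain; assigned so far: [1, 4, 5]
unit clause [-3] forces x3=F; simplify:
  drop 3 from [3, -2] -> [-2]
  satisfied 1 clause(s); 1 remain; assigned so far: [1, 3, 4, 5]
unit clause [-2] forces x2=F; simplify:
  satisfied 1 clause(s); 0 remain; assigned so far: [1, 2, 3, 4, 5]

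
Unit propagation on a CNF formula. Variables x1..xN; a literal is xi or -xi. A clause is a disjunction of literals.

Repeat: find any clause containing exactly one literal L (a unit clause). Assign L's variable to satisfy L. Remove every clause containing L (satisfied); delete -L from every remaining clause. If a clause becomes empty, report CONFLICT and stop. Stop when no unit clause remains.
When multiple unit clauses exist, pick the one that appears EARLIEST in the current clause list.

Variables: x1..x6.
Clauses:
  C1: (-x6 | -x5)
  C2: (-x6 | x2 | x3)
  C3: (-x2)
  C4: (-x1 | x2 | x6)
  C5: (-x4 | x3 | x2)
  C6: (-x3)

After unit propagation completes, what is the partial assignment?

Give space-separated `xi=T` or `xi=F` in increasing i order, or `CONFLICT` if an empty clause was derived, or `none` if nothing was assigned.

unit clause [-2] forces x2=F; simplify:
  drop 2 from [-6, 2, 3] -> [-6, 3]
  drop 2 from [-1, 2, 6] -> [-1, 6]
  drop 2 from [-4, 3, 2] -> [-4, 3]
  satisfied 1 clause(s); 5 remain; assigned so far: [2]
unit clause [-3] forces x3=F; simplify:
  drop 3 from [-6, 3] -> [-6]
  drop 3 from [-4, 3] -> [-4]
  satisfied 1 clause(s); 4 remain; assigned so far: [2, 3]
unit clause [-6] forces x6=F; simplify:
  drop 6 from [-1, 6] -> [-1]
  satisfied 2 clause(s); 2 remain; assigned so far: [2, 3, 6]
unit clause [-1] forces x1=F; simplify:
  satisfied 1 clause(s); 1 remain; assigned so far: [1, 2, 3, 6]
unit clause [-4] forces x4=F; simplify:
  satisfied 1 clause(s); 0 remain; assigned so far: [1, 2, 3, 4, 6]

Answer: x1=F x2=F x3=F x4=F x6=F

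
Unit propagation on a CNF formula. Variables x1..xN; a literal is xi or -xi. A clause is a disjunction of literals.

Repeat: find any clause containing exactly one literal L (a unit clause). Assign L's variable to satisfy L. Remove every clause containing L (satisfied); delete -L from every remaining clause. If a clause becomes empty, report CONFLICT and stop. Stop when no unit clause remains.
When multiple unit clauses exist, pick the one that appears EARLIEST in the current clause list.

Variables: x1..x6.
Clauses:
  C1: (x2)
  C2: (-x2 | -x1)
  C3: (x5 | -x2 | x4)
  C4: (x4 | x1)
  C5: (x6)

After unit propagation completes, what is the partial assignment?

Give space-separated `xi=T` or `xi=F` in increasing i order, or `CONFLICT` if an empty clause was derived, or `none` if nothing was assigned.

unit clause [2] forces x2=T; simplify:
  drop -2 from [-2, -1] -> [-1]
  drop -2 from [5, -2, 4] -> [5, 4]
  satisfied 1 clause(s); 4 remain; assigned so far: [2]
unit clause [-1] forces x1=F; simplify:
  drop 1 from [4, 1] -> [4]
  satisfied 1 clause(s); 3 remain; assigned so far: [1, 2]
unit clause [4] forces x4=T; simplify:
  satisfied 2 clause(s); 1 remain; assigned so far: [1, 2, 4]
unit clause [6] forces x6=T; simplify:
  satisfied 1 clause(s); 0 remain; assigned so far: [1, 2, 4, 6]

Answer: x1=F x2=T x4=T x6=T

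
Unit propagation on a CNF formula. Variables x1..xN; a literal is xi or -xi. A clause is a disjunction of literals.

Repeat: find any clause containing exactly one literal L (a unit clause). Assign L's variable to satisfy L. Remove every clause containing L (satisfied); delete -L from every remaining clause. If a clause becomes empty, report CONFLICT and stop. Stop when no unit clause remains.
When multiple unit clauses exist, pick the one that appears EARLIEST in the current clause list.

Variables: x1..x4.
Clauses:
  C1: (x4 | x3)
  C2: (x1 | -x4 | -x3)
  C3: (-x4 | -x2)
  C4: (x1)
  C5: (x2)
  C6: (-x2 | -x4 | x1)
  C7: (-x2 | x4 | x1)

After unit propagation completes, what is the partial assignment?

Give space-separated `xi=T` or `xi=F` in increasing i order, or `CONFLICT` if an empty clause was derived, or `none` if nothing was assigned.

unit clause [1] forces x1=T; simplify:
  satisfied 4 clause(s); 3 remain; assigned so far: [1]
unit clause [2] forces x2=T; simplify:
  drop -2 from [-4, -2] -> [-4]
  satisfied 1 clause(s); 2 remain; assigned so far: [1, 2]
unit clause [-4] forces x4=F; simplify:
  drop 4 from [4, 3] -> [3]
  satisfied 1 clause(s); 1 remain; assigned so far: [1, 2, 4]
unit clause [3] forces x3=T; simplify:
  satisfied 1 clause(s); 0 remain; assigned so far: [1, 2, 3, 4]

Answer: x1=T x2=T x3=T x4=F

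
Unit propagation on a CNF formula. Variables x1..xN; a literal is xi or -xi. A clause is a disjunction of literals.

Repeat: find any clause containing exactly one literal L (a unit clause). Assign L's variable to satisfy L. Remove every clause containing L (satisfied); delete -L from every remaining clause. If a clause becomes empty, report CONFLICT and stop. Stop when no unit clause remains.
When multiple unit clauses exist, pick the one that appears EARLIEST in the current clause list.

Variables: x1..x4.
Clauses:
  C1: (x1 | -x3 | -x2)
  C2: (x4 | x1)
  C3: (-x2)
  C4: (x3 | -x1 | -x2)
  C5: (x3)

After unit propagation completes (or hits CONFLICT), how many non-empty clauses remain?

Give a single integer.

Answer: 1

Derivation:
unit clause [-2] forces x2=F; simplify:
  satisfied 3 clause(s); 2 remain; assigned so far: [2]
unit clause [3] forces x3=T; simplify:
  satisfied 1 clause(s); 1 remain; assigned so far: [2, 3]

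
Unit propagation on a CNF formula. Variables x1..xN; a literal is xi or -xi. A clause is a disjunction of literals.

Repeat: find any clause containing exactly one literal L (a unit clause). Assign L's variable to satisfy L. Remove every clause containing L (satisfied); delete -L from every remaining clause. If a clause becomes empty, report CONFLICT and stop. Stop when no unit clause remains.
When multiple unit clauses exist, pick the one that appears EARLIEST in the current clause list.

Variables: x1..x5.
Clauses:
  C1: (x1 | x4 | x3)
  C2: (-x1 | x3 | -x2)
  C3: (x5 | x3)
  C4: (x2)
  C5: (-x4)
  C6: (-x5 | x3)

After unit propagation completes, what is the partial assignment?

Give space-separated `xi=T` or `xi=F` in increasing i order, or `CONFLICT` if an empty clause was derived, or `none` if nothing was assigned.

unit clause [2] forces x2=T; simplify:
  drop -2 from [-1, 3, -2] -> [-1, 3]
  satisfied 1 clause(s); 5 remain; assigned so far: [2]
unit clause [-4] forces x4=F; simplify:
  drop 4 from [1, 4, 3] -> [1, 3]
  satisfied 1 clause(s); 4 remain; assigned so far: [2, 4]

Answer: x2=T x4=F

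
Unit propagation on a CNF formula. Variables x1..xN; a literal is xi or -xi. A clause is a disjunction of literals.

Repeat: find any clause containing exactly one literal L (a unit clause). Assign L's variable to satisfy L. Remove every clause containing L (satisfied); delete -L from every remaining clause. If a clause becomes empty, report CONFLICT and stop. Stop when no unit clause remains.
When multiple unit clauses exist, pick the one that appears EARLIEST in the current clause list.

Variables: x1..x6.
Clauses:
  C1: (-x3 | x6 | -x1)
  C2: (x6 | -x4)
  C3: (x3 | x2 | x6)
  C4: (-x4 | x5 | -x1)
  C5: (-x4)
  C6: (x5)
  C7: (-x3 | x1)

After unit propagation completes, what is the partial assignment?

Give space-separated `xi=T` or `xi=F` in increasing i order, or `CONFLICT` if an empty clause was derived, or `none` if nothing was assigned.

unit clause [-4] forces x4=F; simplify:
  satisfied 3 clause(s); 4 remain; assigned so far: [4]
unit clause [5] forces x5=T; simplify:
  satisfied 1 clause(s); 3 remain; assigned so far: [4, 5]

Answer: x4=F x5=T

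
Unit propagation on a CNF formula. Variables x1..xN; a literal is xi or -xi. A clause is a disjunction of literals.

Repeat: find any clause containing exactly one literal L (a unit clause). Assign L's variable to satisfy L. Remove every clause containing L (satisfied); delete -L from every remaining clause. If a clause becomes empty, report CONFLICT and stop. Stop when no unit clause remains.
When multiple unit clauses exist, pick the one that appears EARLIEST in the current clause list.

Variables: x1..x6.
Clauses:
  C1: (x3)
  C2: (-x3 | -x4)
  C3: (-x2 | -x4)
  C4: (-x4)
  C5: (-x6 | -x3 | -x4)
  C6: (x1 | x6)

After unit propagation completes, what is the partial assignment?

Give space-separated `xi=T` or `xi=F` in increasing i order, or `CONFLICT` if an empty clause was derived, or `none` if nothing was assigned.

unit clause [3] forces x3=T; simplify:
  drop -3 from [-3, -4] -> [-4]
  drop -3 from [-6, -3, -4] -> [-6, -4]
  satisfied 1 clause(s); 5 remain; assigned so far: [3]
unit clause [-4] forces x4=F; simplify:
  satisfied 4 clause(s); 1 remain; assigned so far: [3, 4]

Answer: x3=T x4=F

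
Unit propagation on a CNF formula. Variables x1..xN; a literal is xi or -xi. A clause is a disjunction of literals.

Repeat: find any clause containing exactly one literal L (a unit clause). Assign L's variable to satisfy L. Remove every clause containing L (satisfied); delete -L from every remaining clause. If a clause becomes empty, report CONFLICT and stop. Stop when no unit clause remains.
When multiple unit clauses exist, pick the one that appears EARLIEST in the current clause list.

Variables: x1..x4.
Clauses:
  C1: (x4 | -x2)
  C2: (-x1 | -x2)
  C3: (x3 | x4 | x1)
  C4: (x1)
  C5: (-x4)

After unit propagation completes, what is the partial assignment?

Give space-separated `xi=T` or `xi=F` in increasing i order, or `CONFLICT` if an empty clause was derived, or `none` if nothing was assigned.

Answer: x1=T x2=F x4=F

Derivation:
unit clause [1] forces x1=T; simplify:
  drop -1 from [-1, -2] -> [-2]
  satisfied 2 clause(s); 3 remain; assigned so far: [1]
unit clause [-2] forces x2=F; simplify:
  satisfied 2 clause(s); 1 remain; assigned so far: [1, 2]
unit clause [-4] forces x4=F; simplify:
  satisfied 1 clause(s); 0 remain; assigned so far: [1, 2, 4]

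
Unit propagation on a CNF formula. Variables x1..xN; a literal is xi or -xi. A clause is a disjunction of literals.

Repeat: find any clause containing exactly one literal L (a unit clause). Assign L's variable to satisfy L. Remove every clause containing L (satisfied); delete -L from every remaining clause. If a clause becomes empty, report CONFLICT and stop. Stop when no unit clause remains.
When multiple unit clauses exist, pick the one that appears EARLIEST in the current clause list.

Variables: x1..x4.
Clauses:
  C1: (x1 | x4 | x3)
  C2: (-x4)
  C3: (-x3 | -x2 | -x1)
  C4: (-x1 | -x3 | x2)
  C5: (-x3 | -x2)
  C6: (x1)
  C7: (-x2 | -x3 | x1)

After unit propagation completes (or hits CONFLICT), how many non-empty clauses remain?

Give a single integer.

unit clause [-4] forces x4=F; simplify:
  drop 4 from [1, 4, 3] -> [1, 3]
  satisfied 1 clause(s); 6 remain; assigned so far: [4]
unit clause [1] forces x1=T; simplify:
  drop -1 from [-3, -2, -1] -> [-3, -2]
  drop -1 from [-1, -3, 2] -> [-3, 2]
  satisfied 3 clause(s); 3 remain; assigned so far: [1, 4]

Answer: 3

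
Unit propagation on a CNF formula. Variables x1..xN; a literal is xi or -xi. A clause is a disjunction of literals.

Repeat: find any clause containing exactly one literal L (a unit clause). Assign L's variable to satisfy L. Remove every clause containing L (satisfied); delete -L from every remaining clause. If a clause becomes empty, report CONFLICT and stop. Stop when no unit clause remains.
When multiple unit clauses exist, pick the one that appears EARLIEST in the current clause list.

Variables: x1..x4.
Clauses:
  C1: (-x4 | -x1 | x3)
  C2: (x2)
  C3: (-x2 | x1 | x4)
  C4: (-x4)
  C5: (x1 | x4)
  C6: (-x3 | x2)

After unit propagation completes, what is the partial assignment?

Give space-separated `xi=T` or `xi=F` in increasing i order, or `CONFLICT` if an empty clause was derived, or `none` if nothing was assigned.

unit clause [2] forces x2=T; simplify:
  drop -2 from [-2, 1, 4] -> [1, 4]
  satisfied 2 clause(s); 4 remain; assigned so far: [2]
unit clause [-4] forces x4=F; simplify:
  drop 4 from [1, 4] -> [1]
  drop 4 from [1, 4] -> [1]
  satisfied 2 clause(s); 2 remain; assigned so far: [2, 4]
unit clause [1] forces x1=T; simplify:
  satisfied 2 clause(s); 0 remain; assigned so far: [1, 2, 4]

Answer: x1=T x2=T x4=F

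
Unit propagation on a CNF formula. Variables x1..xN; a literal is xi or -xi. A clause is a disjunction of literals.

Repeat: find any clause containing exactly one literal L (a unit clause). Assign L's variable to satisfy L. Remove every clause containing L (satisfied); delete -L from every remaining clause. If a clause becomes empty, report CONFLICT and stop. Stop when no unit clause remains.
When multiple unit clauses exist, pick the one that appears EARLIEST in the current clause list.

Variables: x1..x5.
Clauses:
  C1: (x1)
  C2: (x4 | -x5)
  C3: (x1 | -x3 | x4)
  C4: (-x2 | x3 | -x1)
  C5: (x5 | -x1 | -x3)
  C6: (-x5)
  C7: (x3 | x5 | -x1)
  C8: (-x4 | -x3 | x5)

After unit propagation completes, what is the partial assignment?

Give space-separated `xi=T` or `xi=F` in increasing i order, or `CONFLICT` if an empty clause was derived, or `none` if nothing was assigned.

unit clause [1] forces x1=T; simplify:
  drop -1 from [-2, 3, -1] -> [-2, 3]
  drop -1 from [5, -1, -3] -> [5, -3]
  drop -1 from [3, 5, -1] -> [3, 5]
  satisfied 2 clause(s); 6 remain; assigned so far: [1]
unit clause [-5] forces x5=F; simplify:
  drop 5 from [5, -3] -> [-3]
  drop 5 from [3, 5] -> [3]
  drop 5 from [-4, -3, 5] -> [-4, -3]
  satisfied 2 clause(s); 4 remain; assigned so far: [1, 5]
unit clause [-3] forces x3=F; simplify:
  drop 3 from [-2, 3] -> [-2]
  drop 3 from [3] -> [] (empty!)
  satisfied 2 clause(s); 2 remain; assigned so far: [1, 3, 5]
CONFLICT (empty clause)

Answer: CONFLICT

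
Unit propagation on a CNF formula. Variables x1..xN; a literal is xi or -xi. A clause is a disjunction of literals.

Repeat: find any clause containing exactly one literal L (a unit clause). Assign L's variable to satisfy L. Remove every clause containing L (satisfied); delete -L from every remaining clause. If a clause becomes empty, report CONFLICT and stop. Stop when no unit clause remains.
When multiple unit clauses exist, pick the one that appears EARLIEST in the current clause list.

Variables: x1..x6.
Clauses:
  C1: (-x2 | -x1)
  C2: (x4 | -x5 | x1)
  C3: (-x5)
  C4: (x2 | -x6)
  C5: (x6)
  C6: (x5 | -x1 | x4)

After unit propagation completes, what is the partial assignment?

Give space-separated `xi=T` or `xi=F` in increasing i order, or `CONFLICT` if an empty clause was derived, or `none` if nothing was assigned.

Answer: x1=F x2=T x5=F x6=T

Derivation:
unit clause [-5] forces x5=F; simplify:
  drop 5 from [5, -1, 4] -> [-1, 4]
  satisfied 2 clause(s); 4 remain; assigned so far: [5]
unit clause [6] forces x6=T; simplify:
  drop -6 from [2, -6] -> [2]
  satisfied 1 clause(s); 3 remain; assigned so far: [5, 6]
unit clause [2] forces x2=T; simplify:
  drop -2 from [-2, -1] -> [-1]
  satisfied 1 clause(s); 2 remain; assigned so far: [2, 5, 6]
unit clause [-1] forces x1=F; simplify:
  satisfied 2 clause(s); 0 remain; assigned so far: [1, 2, 5, 6]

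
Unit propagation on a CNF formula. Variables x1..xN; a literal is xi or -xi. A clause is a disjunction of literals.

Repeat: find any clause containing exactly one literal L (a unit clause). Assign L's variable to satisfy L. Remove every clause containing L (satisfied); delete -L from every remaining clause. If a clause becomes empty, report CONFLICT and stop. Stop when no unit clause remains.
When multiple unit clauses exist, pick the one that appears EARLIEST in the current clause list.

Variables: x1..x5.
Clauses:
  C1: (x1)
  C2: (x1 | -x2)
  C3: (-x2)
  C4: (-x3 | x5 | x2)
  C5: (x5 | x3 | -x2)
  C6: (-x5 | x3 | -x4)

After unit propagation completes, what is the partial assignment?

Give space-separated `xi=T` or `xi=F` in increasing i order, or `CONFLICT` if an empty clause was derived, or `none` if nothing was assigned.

Answer: x1=T x2=F

Derivation:
unit clause [1] forces x1=T; simplify:
  satisfied 2 clause(s); 4 remain; assigned so far: [1]
unit clause [-2] forces x2=F; simplify:
  drop 2 from [-3, 5, 2] -> [-3, 5]
  satisfied 2 clause(s); 2 remain; assigned so far: [1, 2]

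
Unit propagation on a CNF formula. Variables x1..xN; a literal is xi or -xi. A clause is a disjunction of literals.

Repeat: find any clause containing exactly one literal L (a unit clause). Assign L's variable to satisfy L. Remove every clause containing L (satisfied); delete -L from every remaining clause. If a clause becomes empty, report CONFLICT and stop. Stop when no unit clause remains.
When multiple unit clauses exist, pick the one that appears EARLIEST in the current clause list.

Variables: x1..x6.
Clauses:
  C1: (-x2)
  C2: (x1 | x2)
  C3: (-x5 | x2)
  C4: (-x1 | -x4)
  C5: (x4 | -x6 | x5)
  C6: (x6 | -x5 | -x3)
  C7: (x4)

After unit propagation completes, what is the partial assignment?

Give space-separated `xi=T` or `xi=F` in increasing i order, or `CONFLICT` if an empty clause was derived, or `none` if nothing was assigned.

Answer: CONFLICT

Derivation:
unit clause [-2] forces x2=F; simplify:
  drop 2 from [1, 2] -> [1]
  drop 2 from [-5, 2] -> [-5]
  satisfied 1 clause(s); 6 remain; assigned so far: [2]
unit clause [1] forces x1=T; simplify:
  drop -1 from [-1, -4] -> [-4]
  satisfied 1 clause(s); 5 remain; assigned so far: [1, 2]
unit clause [-5] forces x5=F; simplify:
  drop 5 from [4, -6, 5] -> [4, -6]
  satisfied 2 clause(s); 3 remain; assigned so far: [1, 2, 5]
unit clause [-4] forces x4=F; simplify:
  drop 4 from [4, -6] -> [-6]
  drop 4 from [4] -> [] (empty!)
  satisfied 1 clause(s); 2 remain; assigned so far: [1, 2, 4, 5]
CONFLICT (empty clause)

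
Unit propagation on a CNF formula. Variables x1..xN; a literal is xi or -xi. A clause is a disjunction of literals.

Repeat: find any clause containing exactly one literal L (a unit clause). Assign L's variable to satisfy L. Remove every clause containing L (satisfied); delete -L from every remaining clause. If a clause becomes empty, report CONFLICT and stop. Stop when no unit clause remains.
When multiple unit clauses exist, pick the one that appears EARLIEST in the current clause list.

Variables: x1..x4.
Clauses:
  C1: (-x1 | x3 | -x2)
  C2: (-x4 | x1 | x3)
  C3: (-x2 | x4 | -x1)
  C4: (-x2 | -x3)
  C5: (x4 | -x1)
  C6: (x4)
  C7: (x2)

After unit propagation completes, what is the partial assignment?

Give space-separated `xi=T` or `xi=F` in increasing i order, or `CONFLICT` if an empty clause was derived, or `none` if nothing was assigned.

Answer: CONFLICT

Derivation:
unit clause [4] forces x4=T; simplify:
  drop -4 from [-4, 1, 3] -> [1, 3]
  satisfied 3 clause(s); 4 remain; assigned so far: [4]
unit clause [2] forces x2=T; simplify:
  drop -2 from [-1, 3, -2] -> [-1, 3]
  drop -2 from [-2, -3] -> [-3]
  satisfied 1 clause(s); 3 remain; assigned so far: [2, 4]
unit clause [-3] forces x3=F; simplify:
  drop 3 from [-1, 3] -> [-1]
  drop 3 from [1, 3] -> [1]
  satisfied 1 clause(s); 2 remain; assigned so far: [2, 3, 4]
unit clause [-1] forces x1=F; simplify:
  drop 1 from [1] -> [] (empty!)
  satisfied 1 clause(s); 1 remain; assigned so far: [1, 2, 3, 4]
CONFLICT (empty clause)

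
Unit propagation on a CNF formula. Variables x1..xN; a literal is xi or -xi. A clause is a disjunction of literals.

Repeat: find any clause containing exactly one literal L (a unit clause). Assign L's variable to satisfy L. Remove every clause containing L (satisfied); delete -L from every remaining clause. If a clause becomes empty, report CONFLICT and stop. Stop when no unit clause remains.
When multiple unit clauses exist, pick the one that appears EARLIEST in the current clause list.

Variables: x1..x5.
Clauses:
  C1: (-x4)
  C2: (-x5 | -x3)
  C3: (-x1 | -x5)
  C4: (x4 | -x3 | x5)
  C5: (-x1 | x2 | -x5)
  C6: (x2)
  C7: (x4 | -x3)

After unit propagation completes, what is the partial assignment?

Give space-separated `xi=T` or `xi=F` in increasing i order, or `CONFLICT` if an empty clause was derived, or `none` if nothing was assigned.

unit clause [-4] forces x4=F; simplify:
  drop 4 from [4, -3, 5] -> [-3, 5]
  drop 4 from [4, -3] -> [-3]
  satisfied 1 clause(s); 6 remain; assigned so far: [4]
unit clause [2] forces x2=T; simplify:
  satisfied 2 clause(s); 4 remain; assigned so far: [2, 4]
unit clause [-3] forces x3=F; simplify:
  satisfied 3 clause(s); 1 remain; assigned so far: [2, 3, 4]

Answer: x2=T x3=F x4=F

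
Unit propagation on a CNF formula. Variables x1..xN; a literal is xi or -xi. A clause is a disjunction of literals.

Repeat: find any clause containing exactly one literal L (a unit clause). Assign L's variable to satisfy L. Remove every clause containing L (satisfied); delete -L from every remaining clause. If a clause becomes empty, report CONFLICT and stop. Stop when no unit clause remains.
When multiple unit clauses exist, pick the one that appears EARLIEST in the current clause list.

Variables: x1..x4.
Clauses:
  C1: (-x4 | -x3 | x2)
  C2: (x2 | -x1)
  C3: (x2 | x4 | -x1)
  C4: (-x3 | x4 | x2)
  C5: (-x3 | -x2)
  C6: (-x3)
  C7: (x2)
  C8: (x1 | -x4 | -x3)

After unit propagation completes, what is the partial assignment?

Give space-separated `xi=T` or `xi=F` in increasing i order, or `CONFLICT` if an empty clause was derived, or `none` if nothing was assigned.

unit clause [-3] forces x3=F; simplify:
  satisfied 5 clause(s); 3 remain; assigned so far: [3]
unit clause [2] forces x2=T; simplify:
  satisfied 3 clause(s); 0 remain; assigned so far: [2, 3]

Answer: x2=T x3=F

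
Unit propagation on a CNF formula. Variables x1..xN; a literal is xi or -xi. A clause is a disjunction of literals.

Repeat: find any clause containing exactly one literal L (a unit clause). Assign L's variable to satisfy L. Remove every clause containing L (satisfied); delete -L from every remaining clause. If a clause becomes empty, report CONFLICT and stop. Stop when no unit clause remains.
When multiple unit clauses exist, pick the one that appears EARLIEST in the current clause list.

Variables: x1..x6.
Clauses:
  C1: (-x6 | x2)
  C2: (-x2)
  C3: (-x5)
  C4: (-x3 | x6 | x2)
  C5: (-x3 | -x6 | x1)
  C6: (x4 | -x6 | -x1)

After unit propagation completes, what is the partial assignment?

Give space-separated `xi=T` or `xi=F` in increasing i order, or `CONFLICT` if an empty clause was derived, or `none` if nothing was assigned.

unit clause [-2] forces x2=F; simplify:
  drop 2 from [-6, 2] -> [-6]
  drop 2 from [-3, 6, 2] -> [-3, 6]
  satisfied 1 clause(s); 5 remain; assigned so far: [2]
unit clause [-6] forces x6=F; simplify:
  drop 6 from [-3, 6] -> [-3]
  satisfied 3 clause(s); 2 remain; assigned so far: [2, 6]
unit clause [-5] forces x5=F; simplify:
  satisfied 1 clause(s); 1 remain; assigned so far: [2, 5, 6]
unit clause [-3] forces x3=F; simplify:
  satisfied 1 clause(s); 0 remain; assigned so far: [2, 3, 5, 6]

Answer: x2=F x3=F x5=F x6=F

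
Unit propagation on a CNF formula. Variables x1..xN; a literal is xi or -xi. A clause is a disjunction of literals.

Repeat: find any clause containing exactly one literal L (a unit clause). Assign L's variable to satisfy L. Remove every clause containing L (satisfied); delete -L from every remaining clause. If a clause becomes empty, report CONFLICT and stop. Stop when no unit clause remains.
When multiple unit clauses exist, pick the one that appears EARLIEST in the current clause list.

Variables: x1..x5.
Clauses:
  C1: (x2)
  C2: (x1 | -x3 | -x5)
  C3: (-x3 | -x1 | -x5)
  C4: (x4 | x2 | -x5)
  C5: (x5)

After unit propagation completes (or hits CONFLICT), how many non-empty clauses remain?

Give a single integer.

unit clause [2] forces x2=T; simplify:
  satisfied 2 clause(s); 3 remain; assigned so far: [2]
unit clause [5] forces x5=T; simplify:
  drop -5 from [1, -3, -5] -> [1, -3]
  drop -5 from [-3, -1, -5] -> [-3, -1]
  satisfied 1 clause(s); 2 remain; assigned so far: [2, 5]

Answer: 2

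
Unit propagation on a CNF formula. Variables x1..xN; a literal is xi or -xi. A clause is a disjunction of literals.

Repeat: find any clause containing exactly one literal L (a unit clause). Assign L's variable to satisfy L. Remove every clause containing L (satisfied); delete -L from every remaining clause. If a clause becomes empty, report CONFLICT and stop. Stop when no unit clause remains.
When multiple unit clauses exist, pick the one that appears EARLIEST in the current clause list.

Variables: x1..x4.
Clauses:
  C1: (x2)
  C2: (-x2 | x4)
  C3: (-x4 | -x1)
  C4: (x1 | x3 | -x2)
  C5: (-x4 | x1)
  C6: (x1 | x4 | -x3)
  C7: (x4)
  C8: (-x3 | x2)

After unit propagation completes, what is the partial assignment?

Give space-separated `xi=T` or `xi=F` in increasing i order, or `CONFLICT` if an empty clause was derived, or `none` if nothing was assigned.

Answer: CONFLICT

Derivation:
unit clause [2] forces x2=T; simplify:
  drop -2 from [-2, 4] -> [4]
  drop -2 from [1, 3, -2] -> [1, 3]
  satisfied 2 clause(s); 6 remain; assigned so far: [2]
unit clause [4] forces x4=T; simplify:
  drop -4 from [-4, -1] -> [-1]
  drop -4 from [-4, 1] -> [1]
  satisfied 3 clause(s); 3 remain; assigned so far: [2, 4]
unit clause [-1] forces x1=F; simplify:
  drop 1 from [1, 3] -> [3]
  drop 1 from [1] -> [] (empty!)
  satisfied 1 clause(s); 2 remain; assigned so far: [1, 2, 4]
CONFLICT (empty clause)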